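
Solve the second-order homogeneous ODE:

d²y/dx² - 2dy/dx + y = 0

Characteristic equation: r² - 2r + 1 = 0
Factored: (r - 1)² = 0
Repeated root: r = 1
General solution: y = (C₁ + C₂x)e^x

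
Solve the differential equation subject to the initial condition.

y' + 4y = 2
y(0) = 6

General solution: y = 1/2 + Ce^(-4x)
Applying y(0) = 6: C = 6 - 1/2 = 11/2
Particular solution: y = 1/2 + (11/2)e^(-4x)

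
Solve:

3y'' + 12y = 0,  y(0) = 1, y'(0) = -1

General solution: y = C₁cos(2x) + C₂sin(2x)
Complex roots r = ±2i
Applying ICs: C₁ = 1, C₂ = -1/2
Particular solution: y = cos(2x) - (1/2)sin(2x)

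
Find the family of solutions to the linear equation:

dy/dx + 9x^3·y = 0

Using integrating factor method:

General solution: y = Ce^(-9x^4/4)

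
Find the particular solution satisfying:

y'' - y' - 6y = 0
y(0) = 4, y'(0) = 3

General solution: y = C₁e^(3x) + C₂e^(-2x)
Applying ICs: C₁ = 11/5, C₂ = 9/5
Particular solution: y = (11/5)e^(3x) + (9/5)e^(-2x)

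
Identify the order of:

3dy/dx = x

The order is 1 (highest derivative is of order 1).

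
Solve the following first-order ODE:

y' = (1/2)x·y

Separating variables and integrating:
ln|y| = x^2/4 + C

General solution: y = Ce^(x^2/4)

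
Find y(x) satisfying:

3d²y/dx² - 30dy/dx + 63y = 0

Characteristic equation: 3r² - 30r + 63 = 0
Divide by 3: r² - 10r + 21 = 0
Roots: r = 7, 3 (distinct real)
General solution: y = C₁e^(7x) + C₂e^(3x)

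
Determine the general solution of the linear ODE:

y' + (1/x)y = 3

Using integrating factor method:

General solution: y = (3/2)x + C/x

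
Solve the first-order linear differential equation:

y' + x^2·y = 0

Using integrating factor method:

General solution: y = Ce^(-x^3/3)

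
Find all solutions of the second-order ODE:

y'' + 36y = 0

Characteristic equation: r² + 36 = 0
Roots: r = ±6i (complex conjugates)
General solution: y = C₁cos(6x) + C₂sin(6x)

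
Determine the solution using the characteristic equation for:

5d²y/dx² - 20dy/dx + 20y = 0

Characteristic equation: 5r² - 20r + 20 = 0
Divide by 5: r² - 4r + 4 = 0
Factored: (r - 2)² = 0
Repeated root: r = 2
General solution: y = (C₁ + C₂x)e^(2x)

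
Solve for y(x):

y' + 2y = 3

Using integrating factor method:

General solution: y = 3/2 + Ce^(-2x)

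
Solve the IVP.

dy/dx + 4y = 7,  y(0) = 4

General solution: y = 7/4 + Ce^(-4x)
Applying y(0) = 4: C = 4 - 7/4 = 9/4
Particular solution: y = 7/4 + (9/4)e^(-4x)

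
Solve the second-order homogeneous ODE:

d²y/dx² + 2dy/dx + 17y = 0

Characteristic equation: r² + 2r + 17 = 0
Roots: r = -1 ± 4i (complex conjugates)
General solution: y = e^(-x)(C₁cos(4x) + C₂sin(4x))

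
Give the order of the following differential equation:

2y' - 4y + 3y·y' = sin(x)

The order is 1 (highest derivative is of order 1).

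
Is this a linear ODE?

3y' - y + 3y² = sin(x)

No. Nonlinear (y² term)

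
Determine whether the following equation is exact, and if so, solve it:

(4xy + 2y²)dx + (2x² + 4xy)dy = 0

Verify exactness: ∂M/∂y = ∂N/∂x ✓
Find F(x,y) such that ∂F/∂x = M, ∂F/∂y = N
Solution: 2x²y + 2xy² = C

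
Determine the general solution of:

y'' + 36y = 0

Characteristic equation: r² + 36 = 0
Roots: r = ±6i (complex conjugates)
General solution: y = C₁cos(6x) + C₂sin(6x)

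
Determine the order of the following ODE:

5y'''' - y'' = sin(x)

The order is 4 (highest derivative is of order 4).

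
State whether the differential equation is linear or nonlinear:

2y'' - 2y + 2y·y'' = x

Nonlinear (y·y'' term)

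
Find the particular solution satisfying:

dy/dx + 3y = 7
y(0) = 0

General solution: y = 7/3 + Ce^(-3x)
Applying y(0) = 0: C = 0 - 7/3 = -7/3
Particular solution: y = 7/3 - (7/3)e^(-3x)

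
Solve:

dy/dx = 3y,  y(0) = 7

General solution: y = Ce^(3x)
Applying IC y(0) = 7:
Particular solution: y = 7e^(3x)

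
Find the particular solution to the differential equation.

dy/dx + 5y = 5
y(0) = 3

General solution: y = 1 + Ce^(-5x)
Applying y(0) = 3: C = 3 - 1 = 2
Particular solution: y = 1 + 2e^(-5x)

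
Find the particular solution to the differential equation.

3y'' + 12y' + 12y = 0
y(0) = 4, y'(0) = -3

General solution: y = (C₁ + C₂x)e^(-2x)
Repeated root r = -2
Applying ICs: C₁ = 4, C₂ = 5
Particular solution: y = (4 + 5x)e^(-2x)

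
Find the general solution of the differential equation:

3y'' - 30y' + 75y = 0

Characteristic equation: 3r² - 30r + 75 = 0
Divide by 3: r² - 10r + 25 = 0
Factored: (r - 5)² = 0
Repeated root: r = 5
General solution: y = (C₁ + C₂x)e^(5x)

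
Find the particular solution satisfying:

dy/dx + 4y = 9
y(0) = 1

General solution: y = 9/4 + Ce^(-4x)
Applying y(0) = 1: C = 1 - 9/4 = -5/4
Particular solution: y = 9/4 - (5/4)e^(-4x)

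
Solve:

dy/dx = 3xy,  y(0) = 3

General solution: y = Ce^(3x²/2)
Applying IC y(0) = 3:
Particular solution: y = 3e^(3x²/2)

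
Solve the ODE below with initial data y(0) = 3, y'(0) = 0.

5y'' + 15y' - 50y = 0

General solution: y = C₁e^(2x) + C₂e^(-5x)
Applying ICs: C₁ = 15/7, C₂ = 6/7
Particular solution: y = (15/7)e^(2x) + (6/7)e^(-5x)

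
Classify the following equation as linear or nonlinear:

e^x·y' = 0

Linear (y and its derivatives appear to the first power only, no products of y terms)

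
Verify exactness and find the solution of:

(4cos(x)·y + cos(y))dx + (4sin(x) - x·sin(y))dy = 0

Verify exactness: ∂M/∂y = ∂N/∂x ✓
Find F(x,y) such that ∂F/∂x = M, ∂F/∂y = N
Solution: 4sin(x)·y + x·cos(y) = C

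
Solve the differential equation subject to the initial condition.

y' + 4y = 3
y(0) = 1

General solution: y = 3/4 + Ce^(-4x)
Applying y(0) = 1: C = 1 - 3/4 = 1/4
Particular solution: y = 3/4 + (1/4)e^(-4x)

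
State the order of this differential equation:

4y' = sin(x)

The order is 1 (highest derivative is of order 1).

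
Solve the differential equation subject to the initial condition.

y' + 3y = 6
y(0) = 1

General solution: y = 2 + Ce^(-3x)
Applying y(0) = 1: C = 1 - 2 = -1
Particular solution: y = 2 - e^(-3x)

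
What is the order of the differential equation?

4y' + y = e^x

The order is 1 (highest derivative is of order 1).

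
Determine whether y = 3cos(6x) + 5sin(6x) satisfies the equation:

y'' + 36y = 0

Verification:
y'' = -108cos(6x) - 180sin(6x)
y'' + 36y = 0 ✓

Yes, it is a solution.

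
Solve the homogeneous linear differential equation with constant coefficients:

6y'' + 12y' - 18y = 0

Characteristic equation: 6r² + 12r - 18 = 0
Divide by 6: r² + 2r - 3 = 0
Roots: r = 1, -3 (distinct real)
General solution: y = C₁e^x + C₂e^(-3x)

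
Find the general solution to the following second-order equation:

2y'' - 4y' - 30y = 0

Characteristic equation: 2r² - 4r - 30 = 0
Divide by 2: r² - 2r - 15 = 0
Roots: r = 5, -3 (distinct real)
General solution: y = C₁e^(5x) + C₂e^(-3x)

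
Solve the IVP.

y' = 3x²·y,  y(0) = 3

General solution: y = Ce^(x³)
Applying IC y(0) = 3:
Particular solution: y = 3e^(x³)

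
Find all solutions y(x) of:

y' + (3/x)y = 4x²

Using integrating factor method:

General solution: y = (2/3)x^3 + Cx^(-3)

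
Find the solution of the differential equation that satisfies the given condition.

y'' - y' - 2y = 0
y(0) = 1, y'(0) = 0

General solution: y = C₁e^(2x) + C₂e^(-x)
Applying ICs: C₁ = 1/3, C₂ = 2/3
Particular solution: y = (1/3)e^(2x) + (2/3)e^(-x)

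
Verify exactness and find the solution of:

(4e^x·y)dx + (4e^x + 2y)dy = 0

Verify exactness: ∂M/∂y = ∂N/∂x ✓
Find F(x,y) such that ∂F/∂x = M, ∂F/∂y = N
Solution: 4e^x·y + y² = C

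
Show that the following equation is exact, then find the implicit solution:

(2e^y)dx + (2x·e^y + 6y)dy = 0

Verify exactness: ∂M/∂y = ∂N/∂x ✓
Find F(x,y) such that ∂F/∂x = M, ∂F/∂y = N
Solution: 2x·e^y + 3y² = C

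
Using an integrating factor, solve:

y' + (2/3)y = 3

Using integrating factor method:

General solution: y = 9/2 + Ce^(-2x/3)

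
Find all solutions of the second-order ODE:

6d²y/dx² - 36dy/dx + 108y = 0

Characteristic equation: 6r² - 36r + 108 = 0
Divide by 6: r² - 6r + 18 = 0
Roots: r = 3 ± 3i (complex conjugates)
General solution: y = e^(3x)(C₁cos(3x) + C₂sin(3x))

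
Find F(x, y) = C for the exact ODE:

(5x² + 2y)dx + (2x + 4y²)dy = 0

Verify exactness: ∂M/∂y = ∂N/∂x ✓
Find F(x,y) such that ∂F/∂x = M, ∂F/∂y = N
Solution: 5x³/3 + 2xy + 4y³/3 = C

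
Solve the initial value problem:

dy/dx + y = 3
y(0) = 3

General solution: y = 3 + Ce^(-x)
Applying y(0) = 3: C = 3 - 3 = 0
Particular solution: y = 3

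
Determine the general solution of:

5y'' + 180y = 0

Characteristic equation: 5r² + 180 = 0
Divide by 5: r² + 36 = 0
Roots: r = ±6i (complex conjugates)
General solution: y = C₁cos(6x) + C₂sin(6x)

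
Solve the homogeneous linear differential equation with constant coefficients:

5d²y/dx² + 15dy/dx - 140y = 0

Characteristic equation: 5r² + 15r - 140 = 0
Divide by 5: r² + 3r - 28 = 0
Roots: r = 4, -7 (distinct real)
General solution: y = C₁e^(4x) + C₂e^(-7x)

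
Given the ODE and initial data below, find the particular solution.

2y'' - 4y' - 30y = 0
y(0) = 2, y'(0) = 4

General solution: y = C₁e^(5x) + C₂e^(-3x)
Applying ICs: C₁ = 5/4, C₂ = 3/4
Particular solution: y = (5/4)e^(5x) + (3/4)e^(-3x)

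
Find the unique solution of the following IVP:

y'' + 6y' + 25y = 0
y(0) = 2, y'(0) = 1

General solution: y = e^(-3x)(C₁cos(4x) + C₂sin(4x))
Complex roots r = -3 ± 4i
Applying ICs: C₁ = 2, C₂ = 7/4
Particular solution: y = e^(-3x)(2cos(4x) + (7/4)sin(4x))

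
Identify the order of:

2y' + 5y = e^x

The order is 1 (highest derivative is of order 1).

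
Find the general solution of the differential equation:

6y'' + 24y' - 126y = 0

Characteristic equation: 6r² + 24r - 126 = 0
Divide by 6: r² + 4r - 21 = 0
Roots: r = 3, -7 (distinct real)
General solution: y = C₁e^(3x) + C₂e^(-7x)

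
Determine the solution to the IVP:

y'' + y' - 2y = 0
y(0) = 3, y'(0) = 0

General solution: y = C₁e^x + C₂e^(-2x)
Applying ICs: C₁ = 2, C₂ = 1
Particular solution: y = 2e^x + e^(-2x)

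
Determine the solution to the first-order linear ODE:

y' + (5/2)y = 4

Using integrating factor method:

General solution: y = 8/5 + Ce^(-5x/2)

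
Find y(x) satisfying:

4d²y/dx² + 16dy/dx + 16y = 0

Characteristic equation: 4r² + 16r + 16 = 0
Divide by 4: r² + 4r + 4 = 0
Factored: (r + 2)² = 0
Repeated root: r = -2
General solution: y = (C₁ + C₂x)e^(-2x)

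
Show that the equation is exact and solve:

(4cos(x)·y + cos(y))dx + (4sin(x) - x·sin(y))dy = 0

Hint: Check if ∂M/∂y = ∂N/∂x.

Verify exactness: ∂M/∂y = ∂N/∂x ✓
Find F(x,y) such that ∂F/∂x = M, ∂F/∂y = N
Solution: 4sin(x)·y + x·cos(y) = C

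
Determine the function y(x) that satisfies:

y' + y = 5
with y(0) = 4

General solution: y = 5 + Ce^(-x)
Applying y(0) = 4: C = 4 - 5 = -1
Particular solution: y = 5 - e^(-x)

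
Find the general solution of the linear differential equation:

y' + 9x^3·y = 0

Using integrating factor method:

General solution: y = Ce^(-9x^4/4)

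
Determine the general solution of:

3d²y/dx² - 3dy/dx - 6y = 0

Characteristic equation: 3r² - 3r - 6 = 0
Divide by 3: r² - r - 2 = 0
Roots: r = 2, -1 (distinct real)
General solution: y = C₁e^(2x) + C₂e^(-x)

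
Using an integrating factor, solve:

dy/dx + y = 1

Using integrating factor method:

General solution: y = 1 + Ce^(-x)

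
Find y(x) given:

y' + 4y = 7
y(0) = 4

General solution: y = 7/4 + Ce^(-4x)
Applying y(0) = 4: C = 4 - 7/4 = 9/4
Particular solution: y = 7/4 + (9/4)e^(-4x)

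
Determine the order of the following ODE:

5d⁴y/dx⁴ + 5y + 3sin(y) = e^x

The order is 4 (highest derivative is of order 4).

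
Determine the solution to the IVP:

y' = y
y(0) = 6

General solution: y = Ce^x
Applying IC y(0) = 6:
Particular solution: y = 6e^x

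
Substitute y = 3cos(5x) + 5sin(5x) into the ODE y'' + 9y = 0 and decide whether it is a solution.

Verification:
y'' = -75cos(5x) - 125sin(5x)
y'' + 9y ≠ 0 (frequency mismatch: got 25 instead of 9)

No, it is not a solution.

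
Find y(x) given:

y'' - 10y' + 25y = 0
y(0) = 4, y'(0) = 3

General solution: y = (C₁ + C₂x)e^(5x)
Repeated root r = 5
Applying ICs: C₁ = 4, C₂ = -17
Particular solution: y = (4 - 17x)e^(5x)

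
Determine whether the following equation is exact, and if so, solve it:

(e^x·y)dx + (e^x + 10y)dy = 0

Verify exactness: ∂M/∂y = ∂N/∂x ✓
Find F(x,y) such that ∂F/∂x = M, ∂F/∂y = N
Solution: e^x·y + 5y² = C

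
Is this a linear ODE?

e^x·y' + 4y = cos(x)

Yes. Linear (y and its derivatives appear to the first power only, no products of y terms)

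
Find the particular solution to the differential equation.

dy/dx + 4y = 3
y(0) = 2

General solution: y = 3/4 + Ce^(-4x)
Applying y(0) = 2: C = 2 - 3/4 = 5/4
Particular solution: y = 3/4 + (5/4)e^(-4x)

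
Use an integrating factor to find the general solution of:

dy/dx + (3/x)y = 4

Using integrating factor method:

General solution: y = x + Cx^(-3)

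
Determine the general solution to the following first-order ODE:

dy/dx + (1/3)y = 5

Using integrating factor method:

General solution: y = 15 + Ce^(-x/3)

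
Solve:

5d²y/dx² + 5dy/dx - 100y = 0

Characteristic equation: 5r² + 5r - 100 = 0
Divide by 5: r² + r - 20 = 0
Roots: r = 4, -5 (distinct real)
General solution: y = C₁e^(4x) + C₂e^(-5x)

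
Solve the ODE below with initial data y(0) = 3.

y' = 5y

General solution: y = Ce^(5x)
Applying IC y(0) = 3:
Particular solution: y = 3e^(5x)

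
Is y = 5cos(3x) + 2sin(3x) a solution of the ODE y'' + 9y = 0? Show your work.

Verification:
y'' = -45cos(3x) - 18sin(3x)
y'' + 9y = 0 ✓

Yes, it is a solution.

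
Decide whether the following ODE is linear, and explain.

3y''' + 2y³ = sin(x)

Nonlinear (y³ term)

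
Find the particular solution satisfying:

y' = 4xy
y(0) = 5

General solution: y = Ce^(2x²)
Applying IC y(0) = 5:
Particular solution: y = 5e^(2x²)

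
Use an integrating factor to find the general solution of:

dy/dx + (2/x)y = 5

Using integrating factor method:

General solution: y = (5/3)x + Cx^(-2)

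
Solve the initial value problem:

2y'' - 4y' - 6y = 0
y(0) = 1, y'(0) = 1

General solution: y = C₁e^(3x) + C₂e^(-x)
Applying ICs: C₁ = 1/2, C₂ = 1/2
Particular solution: y = (1/2)e^(3x) + (1/2)e^(-x)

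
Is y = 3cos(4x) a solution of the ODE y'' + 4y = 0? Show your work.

Verification:
y'' = -48cos(4x)
y'' + 4y ≠ 0 (frequency mismatch: got 16 instead of 4)

No, it is not a solution.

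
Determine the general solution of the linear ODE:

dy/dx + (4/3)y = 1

Using integrating factor method:

General solution: y = 3/4 + Ce^(-4x/3)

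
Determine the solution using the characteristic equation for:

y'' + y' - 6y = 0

Characteristic equation: r² + r - 6 = 0
Roots: r = 2, -3 (distinct real)
General solution: y = C₁e^(2x) + C₂e^(-3x)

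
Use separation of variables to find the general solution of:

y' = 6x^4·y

Separating variables and integrating:
ln|y| = 6x^5/5 + C

General solution: y = Ce^(6x^5/5)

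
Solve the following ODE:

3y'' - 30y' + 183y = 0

Characteristic equation: 3r² - 30r + 183 = 0
Divide by 3: r² - 10r + 61 = 0
Roots: r = 5 ± 6i (complex conjugates)
General solution: y = e^(5x)(C₁cos(6x) + C₂sin(6x))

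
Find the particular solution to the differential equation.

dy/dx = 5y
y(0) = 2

General solution: y = Ce^(5x)
Applying IC y(0) = 2:
Particular solution: y = 2e^(5x)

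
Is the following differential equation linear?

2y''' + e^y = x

No. Nonlinear (e^y is nonlinear in y)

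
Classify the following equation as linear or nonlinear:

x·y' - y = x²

Linear (y and its derivatives appear to the first power only, no products of y terms)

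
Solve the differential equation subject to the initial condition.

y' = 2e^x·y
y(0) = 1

General solution: y = Ce^(2e^x)
Applying IC y(0) = 1:
Particular solution: y = e^(2(e^x - 1))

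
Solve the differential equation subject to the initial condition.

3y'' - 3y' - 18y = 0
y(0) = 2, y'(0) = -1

General solution: y = C₁e^(3x) + C₂e^(-2x)
Applying ICs: C₁ = 3/5, C₂ = 7/5
Particular solution: y = (3/5)e^(3x) + (7/5)e^(-2x)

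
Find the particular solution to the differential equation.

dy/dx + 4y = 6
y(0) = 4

General solution: y = 3/2 + Ce^(-4x)
Applying y(0) = 4: C = 4 - 3/2 = 5/2
Particular solution: y = 3/2 + (5/2)e^(-4x)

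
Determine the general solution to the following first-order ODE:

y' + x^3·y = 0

Using integrating factor method:

General solution: y = Ce^(-x^4/4)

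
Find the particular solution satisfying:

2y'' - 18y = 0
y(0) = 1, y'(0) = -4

General solution: y = C₁e^(3x) + C₂e^(-3x)
Applying ICs: C₁ = -1/6, C₂ = 7/6
Particular solution: y = -(1/6)e^(3x) + (7/6)e^(-3x)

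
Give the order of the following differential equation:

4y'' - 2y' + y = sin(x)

The order is 2 (highest derivative is of order 2).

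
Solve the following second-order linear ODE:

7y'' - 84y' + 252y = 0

Characteristic equation: 7r² - 84r + 252 = 0
Divide by 7: r² - 12r + 36 = 0
Factored: (r - 6)² = 0
Repeated root: r = 6
General solution: y = (C₁ + C₂x)e^(6x)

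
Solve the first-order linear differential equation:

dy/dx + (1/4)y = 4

Using integrating factor method:

General solution: y = 16 + Ce^(-x/4)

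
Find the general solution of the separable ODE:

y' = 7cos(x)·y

Separating variables and integrating:
ln|y| = 7sin(x) + C

General solution: y = Ce^(7sin(x))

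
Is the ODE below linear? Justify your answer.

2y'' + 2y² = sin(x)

No. Nonlinear (y² term)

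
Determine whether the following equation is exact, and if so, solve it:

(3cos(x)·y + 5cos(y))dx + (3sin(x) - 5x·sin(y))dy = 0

Verify exactness: ∂M/∂y = ∂N/∂x ✓
Find F(x,y) such that ∂F/∂x = M, ∂F/∂y = N
Solution: 3sin(x)·y + 5x·cos(y) = C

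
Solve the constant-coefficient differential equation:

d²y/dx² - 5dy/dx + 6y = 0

Characteristic equation: r² - 5r + 6 = 0
Roots: r = 3, 2 (distinct real)
General solution: y = C₁e^(3x) + C₂e^(2x)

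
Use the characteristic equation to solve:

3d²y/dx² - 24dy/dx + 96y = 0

Characteristic equation: 3r² - 24r + 96 = 0
Divide by 3: r² - 8r + 32 = 0
Roots: r = 4 ± 4i (complex conjugates)
General solution: y = e^(4x)(C₁cos(4x) + C₂sin(4x))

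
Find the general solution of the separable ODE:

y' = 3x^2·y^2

Separating variables and integrating:
-1/y = x^3 + C

General solution: y^-1 = -x^3 + C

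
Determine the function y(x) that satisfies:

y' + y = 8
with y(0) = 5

General solution: y = 8 + Ce^(-x)
Applying y(0) = 5: C = 5 - 8 = -3
Particular solution: y = 8 - 3e^(-x)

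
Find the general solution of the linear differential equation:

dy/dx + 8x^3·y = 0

Using integrating factor method:

General solution: y = Ce^(-2x^4)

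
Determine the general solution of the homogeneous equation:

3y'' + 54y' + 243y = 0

Characteristic equation: 3r² + 54r + 243 = 0
Divide by 3: r² + 18r + 81 = 0
Factored: (r + 9)² = 0
Repeated root: r = -9
General solution: y = (C₁ + C₂x)e^(-9x)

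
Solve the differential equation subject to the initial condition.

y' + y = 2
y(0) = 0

General solution: y = 2 + Ce^(-x)
Applying y(0) = 0: C = 0 - 2 = -2
Particular solution: y = 2 - 2e^(-x)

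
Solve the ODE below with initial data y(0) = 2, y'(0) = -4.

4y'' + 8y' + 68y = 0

General solution: y = e^(-x)(C₁cos(4x) + C₂sin(4x))
Complex roots r = -1 ± 4i
Applying ICs: C₁ = 2, C₂ = -1/2
Particular solution: y = e^(-x)(2cos(4x) - (1/2)sin(4x))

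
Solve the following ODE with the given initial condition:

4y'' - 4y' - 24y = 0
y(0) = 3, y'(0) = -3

General solution: y = C₁e^(3x) + C₂e^(-2x)
Applying ICs: C₁ = 3/5, C₂ = 12/5
Particular solution: y = (3/5)e^(3x) + (12/5)e^(-2x)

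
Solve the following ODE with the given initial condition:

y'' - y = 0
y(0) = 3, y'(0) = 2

General solution: y = C₁e^x + C₂e^(-x)
Applying ICs: C₁ = 5/2, C₂ = 1/2
Particular solution: y = (5/2)e^x + (1/2)e^(-x)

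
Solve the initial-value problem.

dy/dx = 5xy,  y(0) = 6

General solution: y = Ce^(5x²/2)
Applying IC y(0) = 6:
Particular solution: y = 6e^(5x²/2)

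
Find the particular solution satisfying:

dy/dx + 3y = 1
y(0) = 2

General solution: y = 1/3 + Ce^(-3x)
Applying y(0) = 2: C = 2 - 1/3 = 5/3
Particular solution: y = 1/3 + (5/3)e^(-3x)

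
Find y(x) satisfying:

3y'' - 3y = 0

Characteristic equation: 3r² - 3 = 0
Divide by 3: r² - 1 = 0
Roots: r = 1, -1 (distinct real)
General solution: y = C₁e^x + C₂e^(-x)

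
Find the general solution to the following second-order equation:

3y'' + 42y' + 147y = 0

Characteristic equation: 3r² + 42r + 147 = 0
Divide by 3: r² + 14r + 49 = 0
Factored: (r + 7)² = 0
Repeated root: r = -7
General solution: y = (C₁ + C₂x)e^(-7x)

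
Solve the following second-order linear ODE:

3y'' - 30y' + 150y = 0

Characteristic equation: 3r² - 30r + 150 = 0
Divide by 3: r² - 10r + 50 = 0
Roots: r = 5 ± 5i (complex conjugates)
General solution: y = e^(5x)(C₁cos(5x) + C₂sin(5x))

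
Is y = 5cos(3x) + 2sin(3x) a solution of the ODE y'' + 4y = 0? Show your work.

Verification:
y'' = -45cos(3x) - 18sin(3x)
y'' + 4y ≠ 0 (frequency mismatch: got 9 instead of 4)

No, it is not a solution.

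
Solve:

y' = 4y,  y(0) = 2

General solution: y = Ce^(4x)
Applying IC y(0) = 2:
Particular solution: y = 2e^(4x)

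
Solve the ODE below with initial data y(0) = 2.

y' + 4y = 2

General solution: y = 1/2 + Ce^(-4x)
Applying y(0) = 2: C = 2 - 1/2 = 3/2
Particular solution: y = 1/2 + (3/2)e^(-4x)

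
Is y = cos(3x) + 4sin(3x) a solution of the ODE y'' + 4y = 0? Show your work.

Verification:
y'' = -9cos(3x) - 36sin(3x)
y'' + 4y ≠ 0 (frequency mismatch: got 9 instead of 4)

No, it is not a solution.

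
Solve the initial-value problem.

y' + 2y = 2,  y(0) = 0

General solution: y = 1 + Ce^(-2x)
Applying y(0) = 0: C = 0 - 1 = -1
Particular solution: y = 1 - e^(-2x)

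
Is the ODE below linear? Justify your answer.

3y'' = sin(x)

Yes. Linear (y and its derivatives appear to the first power only, no products of y terms)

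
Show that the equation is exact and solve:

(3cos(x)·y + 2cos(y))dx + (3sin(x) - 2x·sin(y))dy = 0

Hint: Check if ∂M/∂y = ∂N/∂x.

Verify exactness: ∂M/∂y = ∂N/∂x ✓
Find F(x,y) such that ∂F/∂x = M, ∂F/∂y = N
Solution: 3sin(x)·y + 2x·cos(y) = C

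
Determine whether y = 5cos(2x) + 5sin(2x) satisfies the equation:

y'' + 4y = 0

Verification:
y'' = -20cos(2x) - 20sin(2x)
y'' + 4y = 0 ✓

Yes, it is a solution.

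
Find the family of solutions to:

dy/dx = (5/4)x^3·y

Separating variables and integrating:
ln|y| = 5x^4/16 + C

General solution: y = Ce^(5x^4/16)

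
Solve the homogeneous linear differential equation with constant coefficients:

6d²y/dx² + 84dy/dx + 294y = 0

Characteristic equation: 6r² + 84r + 294 = 0
Divide by 6: r² + 14r + 49 = 0
Factored: (r + 7)² = 0
Repeated root: r = -7
General solution: y = (C₁ + C₂x)e^(-7x)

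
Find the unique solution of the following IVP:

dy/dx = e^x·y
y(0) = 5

General solution: y = Ce^(e^x)
Applying IC y(0) = 5:
Particular solution: y = 5e^(e^x - 1)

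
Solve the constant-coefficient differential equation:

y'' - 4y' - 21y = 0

Characteristic equation: r² - 4r - 21 = 0
Roots: r = 7, -3 (distinct real)
General solution: y = C₁e^(7x) + C₂e^(-3x)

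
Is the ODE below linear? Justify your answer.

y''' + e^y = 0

No. Nonlinear (e^y is nonlinear in y)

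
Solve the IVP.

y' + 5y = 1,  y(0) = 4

General solution: y = 1/5 + Ce^(-5x)
Applying y(0) = 4: C = 4 - 1/5 = 19/5
Particular solution: y = 1/5 + (19/5)e^(-5x)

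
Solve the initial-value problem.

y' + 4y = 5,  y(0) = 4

General solution: y = 5/4 + Ce^(-4x)
Applying y(0) = 4: C = 4 - 5/4 = 11/4
Particular solution: y = 5/4 + (11/4)e^(-4x)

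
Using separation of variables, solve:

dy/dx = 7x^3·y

Separating variables and integrating:
ln|y| = 7x^4/4 + C

General solution: y = Ce^(7x^4/4)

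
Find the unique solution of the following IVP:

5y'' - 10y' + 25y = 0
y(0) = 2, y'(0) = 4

General solution: y = e^x(C₁cos(2x) + C₂sin(2x))
Complex roots r = 1 ± 2i
Applying ICs: C₁ = 2, C₂ = 1
Particular solution: y = e^x(2cos(2x) + sin(2x))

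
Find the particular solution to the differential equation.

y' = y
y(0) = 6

General solution: y = Ce^x
Applying IC y(0) = 6:
Particular solution: y = 6e^x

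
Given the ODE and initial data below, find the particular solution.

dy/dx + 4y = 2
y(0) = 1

General solution: y = 1/2 + Ce^(-4x)
Applying y(0) = 1: C = 1 - 1/2 = 1/2
Particular solution: y = 1/2 + (1/2)e^(-4x)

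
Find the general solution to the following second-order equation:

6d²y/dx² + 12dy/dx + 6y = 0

Characteristic equation: 6r² + 12r + 6 = 0
Divide by 6: r² + 2r + 1 = 0
Factored: (r + 1)² = 0
Repeated root: r = -1
General solution: y = (C₁ + C₂x)e^(-x)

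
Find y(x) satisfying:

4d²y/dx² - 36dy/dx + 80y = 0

Characteristic equation: 4r² - 36r + 80 = 0
Divide by 4: r² - 9r + 20 = 0
Roots: r = 5, 4 (distinct real)
General solution: y = C₁e^(5x) + C₂e^(4x)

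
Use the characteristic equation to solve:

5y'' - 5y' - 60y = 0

Characteristic equation: 5r² - 5r - 60 = 0
Divide by 5: r² - r - 12 = 0
Roots: r = 4, -3 (distinct real)
General solution: y = C₁e^(4x) + C₂e^(-3x)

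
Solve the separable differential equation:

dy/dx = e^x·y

Separating variables and integrating:
ln|y| = e^x + C

General solution: y = Ce^(e^x)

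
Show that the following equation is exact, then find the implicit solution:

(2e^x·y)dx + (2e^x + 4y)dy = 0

Verify exactness: ∂M/∂y = ∂N/∂x ✓
Find F(x,y) such that ∂F/∂x = M, ∂F/∂y = N
Solution: 2e^x·y + 2y² = C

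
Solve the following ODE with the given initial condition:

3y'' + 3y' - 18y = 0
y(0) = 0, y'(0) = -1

General solution: y = C₁e^(2x) + C₂e^(-3x)
Applying ICs: C₁ = -1/5, C₂ = 1/5
Particular solution: y = -(1/5)e^(2x) + (1/5)e^(-3x)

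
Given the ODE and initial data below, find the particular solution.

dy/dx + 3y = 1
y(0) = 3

General solution: y = 1/3 + Ce^(-3x)
Applying y(0) = 3: C = 3 - 1/3 = 8/3
Particular solution: y = 1/3 + (8/3)e^(-3x)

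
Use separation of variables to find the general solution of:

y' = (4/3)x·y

Separating variables and integrating:
ln|y| = 2x^2/3 + C

General solution: y = Ce^(2x^2/3)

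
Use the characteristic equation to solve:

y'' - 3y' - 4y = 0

Characteristic equation: r² - 3r - 4 = 0
Roots: r = 4, -1 (distinct real)
General solution: y = C₁e^(4x) + C₂e^(-x)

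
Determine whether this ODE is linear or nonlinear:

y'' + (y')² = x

Nonlinear ((y')² term)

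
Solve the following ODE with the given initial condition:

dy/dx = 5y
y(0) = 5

General solution: y = Ce^(5x)
Applying IC y(0) = 5:
Particular solution: y = 5e^(5x)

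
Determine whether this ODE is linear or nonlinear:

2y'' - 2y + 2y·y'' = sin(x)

Nonlinear (y·y'' term)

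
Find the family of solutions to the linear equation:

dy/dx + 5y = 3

Using integrating factor method:

General solution: y = 3/5 + Ce^(-5x)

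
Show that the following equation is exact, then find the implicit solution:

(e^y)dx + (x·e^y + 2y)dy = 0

Verify exactness: ∂M/∂y = ∂N/∂x ✓
Find F(x,y) such that ∂F/∂x = M, ∂F/∂y = N
Solution: x·e^y + y² = C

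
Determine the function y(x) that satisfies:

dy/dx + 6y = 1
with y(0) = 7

General solution: y = 1/6 + Ce^(-6x)
Applying y(0) = 7: C = 7 - 1/6 = 41/6
Particular solution: y = 1/6 + (41/6)e^(-6x)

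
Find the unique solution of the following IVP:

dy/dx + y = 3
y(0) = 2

General solution: y = 3 + Ce^(-x)
Applying y(0) = 2: C = 2 - 3 = -1
Particular solution: y = 3 - e^(-x)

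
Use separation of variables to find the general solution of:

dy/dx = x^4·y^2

Separating variables and integrating:
-1/y = x^5/5 + C

General solution: y^-1 = (-1/5)x^5 + C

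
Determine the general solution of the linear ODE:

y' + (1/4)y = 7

Using integrating factor method:

General solution: y = 28 + Ce^(-x/4)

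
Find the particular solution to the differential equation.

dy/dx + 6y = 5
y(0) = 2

General solution: y = 5/6 + Ce^(-6x)
Applying y(0) = 2: C = 2 - 5/6 = 7/6
Particular solution: y = 5/6 + (7/6)e^(-6x)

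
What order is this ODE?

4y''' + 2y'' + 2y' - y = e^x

The order is 3 (highest derivative is of order 3).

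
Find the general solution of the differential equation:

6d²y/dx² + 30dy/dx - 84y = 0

Characteristic equation: 6r² + 30r - 84 = 0
Divide by 6: r² + 5r - 14 = 0
Roots: r = 2, -7 (distinct real)
General solution: y = C₁e^(2x) + C₂e^(-7x)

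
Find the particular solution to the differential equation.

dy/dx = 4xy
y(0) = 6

General solution: y = Ce^(2x²)
Applying IC y(0) = 6:
Particular solution: y = 6e^(2x²)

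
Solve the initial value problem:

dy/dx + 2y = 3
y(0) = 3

General solution: y = 3/2 + Ce^(-2x)
Applying y(0) = 3: C = 3 - 3/2 = 3/2
Particular solution: y = 3/2 + (3/2)e^(-2x)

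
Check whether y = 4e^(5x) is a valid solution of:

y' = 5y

Verification:
y = 4e^(5x)
y' = 20e^(5x)
5y = 20e^(5x)
y' = 5y ✓

Yes, it is a solution.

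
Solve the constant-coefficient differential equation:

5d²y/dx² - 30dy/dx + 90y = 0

Characteristic equation: 5r² - 30r + 90 = 0
Divide by 5: r² - 6r + 18 = 0
Roots: r = 3 ± 3i (complex conjugates)
General solution: y = e^(3x)(C₁cos(3x) + C₂sin(3x))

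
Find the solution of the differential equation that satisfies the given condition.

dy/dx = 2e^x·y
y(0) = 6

General solution: y = Ce^(2e^x)
Applying IC y(0) = 6:
Particular solution: y = 6e^(2(e^x - 1))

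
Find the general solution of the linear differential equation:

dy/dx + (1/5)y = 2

Using integrating factor method:

General solution: y = 10 + Ce^(-x/5)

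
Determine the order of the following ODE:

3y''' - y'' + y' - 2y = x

The order is 3 (highest derivative is of order 3).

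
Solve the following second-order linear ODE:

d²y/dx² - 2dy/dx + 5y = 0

Characteristic equation: r² - 2r + 5 = 0
Roots: r = 1 ± 2i (complex conjugates)
General solution: y = e^x(C₁cos(2x) + C₂sin(2x))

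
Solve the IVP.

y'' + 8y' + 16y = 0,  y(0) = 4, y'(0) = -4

General solution: y = (C₁ + C₂x)e^(-4x)
Repeated root r = -4
Applying ICs: C₁ = 4, C₂ = 12
Particular solution: y = (4 + 12x)e^(-4x)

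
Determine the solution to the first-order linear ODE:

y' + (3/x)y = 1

Using integrating factor method:

General solution: y = (1/4)x + Cx^(-3)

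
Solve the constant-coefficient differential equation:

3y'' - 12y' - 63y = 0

Characteristic equation: 3r² - 12r - 63 = 0
Divide by 3: r² - 4r - 21 = 0
Roots: r = 7, -3 (distinct real)
General solution: y = C₁e^(7x) + C₂e^(-3x)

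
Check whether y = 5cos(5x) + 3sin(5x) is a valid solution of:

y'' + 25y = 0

Verification:
y'' = -125cos(5x) - 75sin(5x)
y'' + 25y = 0 ✓

Yes, it is a solution.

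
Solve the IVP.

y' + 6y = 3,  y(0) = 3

General solution: y = 1/2 + Ce^(-6x)
Applying y(0) = 3: C = 3 - 1/2 = 5/2
Particular solution: y = 1/2 + (5/2)e^(-6x)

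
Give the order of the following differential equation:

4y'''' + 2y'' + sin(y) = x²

The order is 4 (highest derivative is of order 4).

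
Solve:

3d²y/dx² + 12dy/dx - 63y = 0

Characteristic equation: 3r² + 12r - 63 = 0
Divide by 3: r² + 4r - 21 = 0
Roots: r = 3, -7 (distinct real)
General solution: y = C₁e^(3x) + C₂e^(-7x)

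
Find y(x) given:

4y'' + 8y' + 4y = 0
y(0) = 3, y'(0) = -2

General solution: y = (C₁ + C₂x)e^(-x)
Repeated root r = -1
Applying ICs: C₁ = 3, C₂ = 1
Particular solution: y = (3 + x)e^(-x)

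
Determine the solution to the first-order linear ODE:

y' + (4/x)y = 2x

Using integrating factor method:

General solution: y = (1/3)x^2 + Cx^(-4)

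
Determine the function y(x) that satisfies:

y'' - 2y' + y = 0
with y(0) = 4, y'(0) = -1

General solution: y = (C₁ + C₂x)e^x
Repeated root r = 1
Applying ICs: C₁ = 4, C₂ = -5
Particular solution: y = (4 - 5x)e^x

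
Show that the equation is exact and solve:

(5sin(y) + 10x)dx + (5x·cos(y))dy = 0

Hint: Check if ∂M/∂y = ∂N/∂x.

Verify exactness: ∂M/∂y = ∂N/∂x ✓
Find F(x,y) such that ∂F/∂x = M, ∂F/∂y = N
Solution: 5x·sin(y) + 5x² = C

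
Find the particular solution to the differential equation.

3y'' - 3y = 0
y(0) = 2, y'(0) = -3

General solution: y = C₁e^x + C₂e^(-x)
Applying ICs: C₁ = -1/2, C₂ = 5/2
Particular solution: y = -(1/2)e^x + (5/2)e^(-x)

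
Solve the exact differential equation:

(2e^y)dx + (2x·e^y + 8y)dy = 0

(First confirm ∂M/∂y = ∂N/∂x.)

Verify exactness: ∂M/∂y = ∂N/∂x ✓
Find F(x,y) such that ∂F/∂x = M, ∂F/∂y = N
Solution: 2x·e^y + 4y² = C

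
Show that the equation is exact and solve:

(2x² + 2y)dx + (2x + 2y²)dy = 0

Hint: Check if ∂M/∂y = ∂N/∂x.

Verify exactness: ∂M/∂y = ∂N/∂x ✓
Find F(x,y) such that ∂F/∂x = M, ∂F/∂y = N
Solution: 2x³/3 + 2xy + 2y³/3 = C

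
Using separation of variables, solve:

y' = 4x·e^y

Separating variables and integrating:
-e^(-y) = 2x² + C

General solution: y = -ln(C - 2x²)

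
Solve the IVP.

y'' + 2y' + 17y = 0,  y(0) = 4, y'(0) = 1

General solution: y = e^(-x)(C₁cos(4x) + C₂sin(4x))
Complex roots r = -1 ± 4i
Applying ICs: C₁ = 4, C₂ = 5/4
Particular solution: y = e^(-x)(4cos(4x) + (5/4)sin(4x))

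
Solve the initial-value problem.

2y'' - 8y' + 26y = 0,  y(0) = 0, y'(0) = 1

General solution: y = e^(2x)(C₁cos(3x) + C₂sin(3x))
Complex roots r = 2 ± 3i
Applying ICs: C₁ = 0, C₂ = 1/3
Particular solution: y = e^(2x)((1/3)sin(3x))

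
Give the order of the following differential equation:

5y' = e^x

The order is 1 (highest derivative is of order 1).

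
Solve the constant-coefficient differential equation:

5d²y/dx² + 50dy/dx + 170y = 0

Characteristic equation: 5r² + 50r + 170 = 0
Divide by 5: r² + 10r + 34 = 0
Roots: r = -5 ± 3i (complex conjugates)
General solution: y = e^(-5x)(C₁cos(3x) + C₂sin(3x))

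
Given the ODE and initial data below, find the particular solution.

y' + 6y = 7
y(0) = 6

General solution: y = 7/6 + Ce^(-6x)
Applying y(0) = 6: C = 6 - 7/6 = 29/6
Particular solution: y = 7/6 + (29/6)e^(-6x)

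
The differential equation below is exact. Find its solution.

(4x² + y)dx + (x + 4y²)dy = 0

Verify exactness: ∂M/∂y = ∂N/∂x ✓
Find F(x,y) such that ∂F/∂x = M, ∂F/∂y = N
Solution: 4x³/3 + xy + 4y³/3 = C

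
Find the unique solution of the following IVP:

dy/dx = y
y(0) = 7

General solution: y = Ce^x
Applying IC y(0) = 7:
Particular solution: y = 7e^x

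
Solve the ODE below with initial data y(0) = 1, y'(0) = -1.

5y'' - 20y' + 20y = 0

General solution: y = (C₁ + C₂x)e^(2x)
Repeated root r = 2
Applying ICs: C₁ = 1, C₂ = -3
Particular solution: y = (1 - 3x)e^(2x)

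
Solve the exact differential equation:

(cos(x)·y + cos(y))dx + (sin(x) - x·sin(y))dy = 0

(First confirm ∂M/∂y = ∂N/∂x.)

Verify exactness: ∂M/∂y = ∂N/∂x ✓
Find F(x,y) such that ∂F/∂x = M, ∂F/∂y = N
Solution: sin(x)·y + x·cos(y) = C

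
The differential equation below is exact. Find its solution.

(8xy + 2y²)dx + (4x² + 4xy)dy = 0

Verify exactness: ∂M/∂y = ∂N/∂x ✓
Find F(x,y) such that ∂F/∂x = M, ∂F/∂y = N
Solution: 4x²y + 2xy² = C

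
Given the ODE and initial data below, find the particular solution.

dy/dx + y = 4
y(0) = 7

General solution: y = 4 + Ce^(-x)
Applying y(0) = 7: C = 7 - 4 = 3
Particular solution: y = 4 + 3e^(-x)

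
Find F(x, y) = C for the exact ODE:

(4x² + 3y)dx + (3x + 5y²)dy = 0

Verify exactness: ∂M/∂y = ∂N/∂x ✓
Find F(x,y) such that ∂F/∂x = M, ∂F/∂y = N
Solution: 4x³/3 + 3xy + 5y³/3 = C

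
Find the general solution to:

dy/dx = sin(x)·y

Separating variables and integrating:
ln|y| = -cos(x) + C

General solution: y = Ce^(-cos(x))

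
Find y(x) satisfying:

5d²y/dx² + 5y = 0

Characteristic equation: 5r² + 5 = 0
Divide by 5: r² + 1 = 0
Roots: r = ±i (complex conjugates)
General solution: y = C₁cos(x) + C₂sin(x)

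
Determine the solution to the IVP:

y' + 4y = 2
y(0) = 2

General solution: y = 1/2 + Ce^(-4x)
Applying y(0) = 2: C = 2 - 1/2 = 3/2
Particular solution: y = 1/2 + (3/2)e^(-4x)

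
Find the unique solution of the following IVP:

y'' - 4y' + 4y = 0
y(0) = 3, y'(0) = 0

General solution: y = (C₁ + C₂x)e^(2x)
Repeated root r = 2
Applying ICs: C₁ = 3, C₂ = -6
Particular solution: y = (3 - 6x)e^(2x)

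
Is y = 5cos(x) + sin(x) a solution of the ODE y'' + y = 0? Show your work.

Verification:
y'' = -5cos(x) - sin(x)
y'' + y = 0 ✓

Yes, it is a solution.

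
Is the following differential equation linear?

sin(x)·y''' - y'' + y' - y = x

Yes. Linear (y and its derivatives appear to the first power only, no products of y terms)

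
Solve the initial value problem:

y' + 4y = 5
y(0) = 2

General solution: y = 5/4 + Ce^(-4x)
Applying y(0) = 2: C = 2 - 5/4 = 3/4
Particular solution: y = 5/4 + (3/4)e^(-4x)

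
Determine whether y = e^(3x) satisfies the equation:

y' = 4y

Verification:
y = e^(3x)
y' = 3e^(3x)
But 4y = 4e^(3x)
y' ≠ 4y — the derivative does not match

No, it is not a solution.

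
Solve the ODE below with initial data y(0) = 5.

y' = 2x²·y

General solution: y = Ce^(2x³/3)
Applying IC y(0) = 5:
Particular solution: y = 5e^(2x³/3)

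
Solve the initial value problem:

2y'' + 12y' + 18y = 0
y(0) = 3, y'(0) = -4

General solution: y = (C₁ + C₂x)e^(-3x)
Repeated root r = -3
Applying ICs: C₁ = 3, C₂ = 5
Particular solution: y = (3 + 5x)e^(-3x)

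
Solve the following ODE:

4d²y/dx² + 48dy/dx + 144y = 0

Characteristic equation: 4r² + 48r + 144 = 0
Divide by 4: r² + 12r + 36 = 0
Factored: (r + 6)² = 0
Repeated root: r = -6
General solution: y = (C₁ + C₂x)e^(-6x)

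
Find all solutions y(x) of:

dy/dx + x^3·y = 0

Using integrating factor method:

General solution: y = Ce^(-x^4/4)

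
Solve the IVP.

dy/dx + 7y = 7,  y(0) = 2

General solution: y = 1 + Ce^(-7x)
Applying y(0) = 2: C = 2 - 1 = 1
Particular solution: y = 1 + e^(-7x)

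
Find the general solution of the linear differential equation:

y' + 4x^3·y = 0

Using integrating factor method:

General solution: y = Ce^(-x^4)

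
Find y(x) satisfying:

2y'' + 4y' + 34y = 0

Characteristic equation: 2r² + 4r + 34 = 0
Divide by 2: r² + 2r + 17 = 0
Roots: r = -1 ± 4i (complex conjugates)
General solution: y = e^(-x)(C₁cos(4x) + C₂sin(4x))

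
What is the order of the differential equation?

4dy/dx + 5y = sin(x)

The order is 1 (highest derivative is of order 1).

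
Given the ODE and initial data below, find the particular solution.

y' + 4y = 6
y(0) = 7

General solution: y = 3/2 + Ce^(-4x)
Applying y(0) = 7: C = 7 - 3/2 = 11/2
Particular solution: y = 3/2 + (11/2)e^(-4x)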